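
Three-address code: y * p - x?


Break into single-operator statements:
t1 = y * p
t2 = t1 - x


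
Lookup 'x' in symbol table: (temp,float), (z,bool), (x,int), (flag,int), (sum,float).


Lookup 'x' → type int


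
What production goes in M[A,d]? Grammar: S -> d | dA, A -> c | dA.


For [A, d]: 'd' ∈ FIRST(dA)
Entry: A -> dA


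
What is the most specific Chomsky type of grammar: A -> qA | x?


Right-linear: every RHS is a terminal or a terminal followed by one nonterminal
Classification: Type 3 (Regular)


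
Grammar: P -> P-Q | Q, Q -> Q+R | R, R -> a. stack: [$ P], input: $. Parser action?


start symbol P on stack, input exhausted
Action: accept


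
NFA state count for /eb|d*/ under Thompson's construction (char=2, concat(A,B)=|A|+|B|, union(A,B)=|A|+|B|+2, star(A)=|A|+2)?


Syntax tree has 3 char leaf(s), 1 union(s), 1 star(s)
chars contribute 3×2 = 6; each union adds +2; each star adds +2
Total: 6 + 2 + 2 = 10 states


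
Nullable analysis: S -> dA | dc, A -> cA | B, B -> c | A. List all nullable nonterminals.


A nonterminal is nullable iff some alternative derives ε (directly, or every symbol in it is nullable)
Nullable: {}


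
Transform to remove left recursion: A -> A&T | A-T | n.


Left-recursive alternatives: A&T, A-T; non-recursive: n
Introduce A': A -> nA', A' -> &TA' | -TA' | ε


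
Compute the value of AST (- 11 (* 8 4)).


Evaluate inner: (* 8 4) = 32
Evaluate root: (- 11 32) = -21
Result: -21


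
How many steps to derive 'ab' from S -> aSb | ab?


Derivation: S => ab
Steps: 1


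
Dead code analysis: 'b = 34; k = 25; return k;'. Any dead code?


b is assigned but never read
Dead: 'b = 34'


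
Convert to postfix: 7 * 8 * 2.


Left to right (same or higher precedence on left)
Postfix: 7 8 * 2 *


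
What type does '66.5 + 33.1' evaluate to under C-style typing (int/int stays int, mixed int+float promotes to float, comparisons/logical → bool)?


Operand types: float + float
Rule: mixed int/float promotes to float; int/int stays int
Result type: float


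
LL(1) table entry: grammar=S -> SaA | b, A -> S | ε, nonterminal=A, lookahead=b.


For [A, b]: 'b' ∈ FIRST(S)
Entry: A -> S


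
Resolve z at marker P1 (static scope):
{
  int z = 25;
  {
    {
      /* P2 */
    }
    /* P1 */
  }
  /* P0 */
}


P1's block does not declare z; resolves to the enclosing declaration at depth 0
z = 25


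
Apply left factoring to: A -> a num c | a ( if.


Common prefix: 'a'
Factored: A -> a A', A' -> num c | ( if


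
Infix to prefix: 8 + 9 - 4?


left-to-right (same/higher precedence on left): tree is (- (+ 8 9) 4)
Prefix: - + 8 9 4


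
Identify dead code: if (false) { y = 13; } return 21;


condition is constant false, so the whole block is unreachable
Dead: 'if (false) { y = 13; }'


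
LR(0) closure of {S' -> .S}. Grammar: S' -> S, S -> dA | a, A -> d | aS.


Start: S' -> .S
For each item with dot before a nonterminal B, add B -> .γ for every B-production
Closure: [S' -> .S, S -> .dA, S -> .a]


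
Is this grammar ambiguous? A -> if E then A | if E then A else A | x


dangling else: 'if E then if E then x else x' parses two ways
Ambiguous


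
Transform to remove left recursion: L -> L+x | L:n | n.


Left-recursive alternatives: L+x, L:n; non-recursive: n
Introduce L': L -> nL', L' -> +xL' | :nL' | ε


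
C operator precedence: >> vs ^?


'>>' is shift (level 8); '^' is bitwise XOR (level 4)
Higher level binds tighter
'>>' has higher precedence than '^'


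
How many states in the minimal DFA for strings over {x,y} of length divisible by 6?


Track length mod 6: states 0..5, accept at 0
Minimal DFA: 6 states


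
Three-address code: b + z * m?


Break into single-operator statements:
t1 = z * m
t2 = b + t1


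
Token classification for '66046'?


Pattern: digits only
Type: INTEGER_LITERAL


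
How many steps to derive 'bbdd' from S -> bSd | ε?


Derivation: S => bSd => bbSdd => bbdd
Steps: 3


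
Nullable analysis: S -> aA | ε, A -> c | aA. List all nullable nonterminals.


A nonterminal is nullable iff some alternative derives ε (directly, or every symbol in it is nullable)
Nullable: {S}


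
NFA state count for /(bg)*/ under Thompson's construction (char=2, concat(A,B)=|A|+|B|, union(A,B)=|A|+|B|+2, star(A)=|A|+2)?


Syntax tree has 2 char leaf(s), 0 union(s), 1 star(s)
chars contribute 2×2 = 4; each union adds +2; each star adds +2
Total: 4 + 0 + 2 = 6 states


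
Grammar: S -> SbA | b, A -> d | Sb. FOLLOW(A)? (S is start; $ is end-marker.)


$ ∈ FOLLOW(S). For each A -> αBβ: add FIRST(β)\{ε} to FOLLOW(B); if β nullable, add FOLLOW(A).
FOLLOW(A) = {$, b}


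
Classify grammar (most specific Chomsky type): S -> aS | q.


Right-linear: every RHS is a terminal or a terminal followed by one nonterminal
Classification: Type 3 (Regular)


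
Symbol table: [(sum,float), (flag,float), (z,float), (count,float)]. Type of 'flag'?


Lookup 'flag' → type float


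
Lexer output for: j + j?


Scan left to right, longest-match per lexeme
Tokens: ID(j), OP(+), ID(j)


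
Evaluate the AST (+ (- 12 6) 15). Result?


Evaluate inner: (- 12 6) = 6
Evaluate root: (+ 6 15) = 21
Result: 21


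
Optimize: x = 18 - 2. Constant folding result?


18 - 2 = 16 at compile time
Optimized: x = 16


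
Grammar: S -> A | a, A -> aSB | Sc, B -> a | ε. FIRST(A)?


Per alternative of A: FIRST(aSB) = {a}; FIRST(Sc) = {a}
FIRST(A) = {a}


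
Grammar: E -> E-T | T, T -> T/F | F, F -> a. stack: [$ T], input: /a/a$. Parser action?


shift '/' to continue T -> T/F
Action: shift


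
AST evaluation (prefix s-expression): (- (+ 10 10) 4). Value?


Evaluate inner: (+ 10 10) = 20
Evaluate root: (- 20 4) = 16
Result: 16


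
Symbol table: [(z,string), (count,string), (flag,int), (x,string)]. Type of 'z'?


Lookup 'z' → type string


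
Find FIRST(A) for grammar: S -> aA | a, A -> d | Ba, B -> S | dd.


Per alternative of A: FIRST(d) = {d}; FIRST(Ba) = {a, d}
FIRST(A) = {a, d}


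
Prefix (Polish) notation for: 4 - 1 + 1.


left-to-right (same/higher precedence on left): tree is (+ (- 4 1) 1)
Prefix: + - 4 1 1


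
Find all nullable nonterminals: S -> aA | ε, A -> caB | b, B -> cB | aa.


A nonterminal is nullable iff some alternative derives ε (directly, or every symbol in it is nullable)
Nullable: {S}


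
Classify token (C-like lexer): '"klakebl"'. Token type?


Pattern: double-quoted sequence
Type: STRING_LITERAL


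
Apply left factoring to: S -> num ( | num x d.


Common prefix: 'num'
Factored: S -> num S', S' -> ( | x d


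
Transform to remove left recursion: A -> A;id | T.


Left-recursive alternatives: A;id; non-recursive: T
Introduce A': A -> TA', A' -> ;idA' | ε


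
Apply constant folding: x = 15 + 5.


15 + 5 = 20 at compile time
Optimized: x = 20


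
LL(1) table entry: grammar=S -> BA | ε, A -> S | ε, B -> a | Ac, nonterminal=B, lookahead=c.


For [B, c]: 'c' ∈ FIRST(Ac)
Entry: B -> Ac


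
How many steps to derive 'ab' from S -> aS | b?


Derivation: S => aS => ab
Steps: 2


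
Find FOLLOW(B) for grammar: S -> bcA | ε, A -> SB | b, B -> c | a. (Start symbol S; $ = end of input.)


$ ∈ FOLLOW(S). For each A -> αBβ: add FIRST(β)\{ε} to FOLLOW(B); if β nullable, add FOLLOW(A).
FOLLOW(B) = {$, a, c}


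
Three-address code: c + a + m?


Break into single-operator statements:
t1 = c + a
t2 = t1 + m


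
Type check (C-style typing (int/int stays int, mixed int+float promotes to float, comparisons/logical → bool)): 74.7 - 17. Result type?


Operand types: float - int
Rule: mixed int/float promotes to float; int/int stays int
Result type: float


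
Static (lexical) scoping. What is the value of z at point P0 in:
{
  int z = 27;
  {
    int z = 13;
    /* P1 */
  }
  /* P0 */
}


z declared in the same block as P0
z = 27


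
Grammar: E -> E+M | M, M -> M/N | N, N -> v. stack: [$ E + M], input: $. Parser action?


handle 'E+M' on top; lookahead ∈ FOLLOW(E) = {+, $}
Action: reduce (E -> E+M)


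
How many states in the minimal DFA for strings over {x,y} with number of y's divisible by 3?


Track (count of y) mod 3: states 0..2, accept at 0
Minimal DFA: 3 states


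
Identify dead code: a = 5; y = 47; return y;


a is assigned but never read
Dead: 'a = 5'


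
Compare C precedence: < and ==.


'<' is relational (level 7); '==' is equality (level 6)
Higher level binds tighter
'<' has higher precedence than '=='


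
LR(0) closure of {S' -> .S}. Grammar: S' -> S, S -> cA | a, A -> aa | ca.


Start: S' -> .S
For each item with dot before a nonterminal B, add B -> .γ for every B-production
Closure: [S' -> .S, S -> .cA, S -> .a]


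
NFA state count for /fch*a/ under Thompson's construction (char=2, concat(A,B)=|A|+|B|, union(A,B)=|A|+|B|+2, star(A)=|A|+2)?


Syntax tree has 4 char leaf(s), 0 union(s), 1 star(s)
chars contribute 4×2 = 8; each union adds +2; each star adds +2
Total: 8 + 0 + 2 = 10 states


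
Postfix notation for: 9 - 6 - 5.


Left to right (same or higher precedence on left)
Postfix: 9 6 - 5 -


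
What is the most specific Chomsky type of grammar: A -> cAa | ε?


Single nonterminal LHS, but c^n a^n is not regular
Classification: Type 2 (Context-Free)


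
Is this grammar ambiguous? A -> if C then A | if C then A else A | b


dangling else: 'if C then if C then b else b' parses two ways
Ambiguous


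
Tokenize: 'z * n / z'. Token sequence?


Scan left to right, longest-match per lexeme
Tokens: ID(z), OP(*), ID(n), OP(/), ID(z)


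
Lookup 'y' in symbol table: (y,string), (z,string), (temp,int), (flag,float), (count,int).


Lookup 'y' → type string


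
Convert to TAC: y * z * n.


Break into single-operator statements:
t1 = y * z
t2 = t1 * n


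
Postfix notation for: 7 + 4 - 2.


Left to right (same or higher precedence on left)
Postfix: 7 4 + 2 -


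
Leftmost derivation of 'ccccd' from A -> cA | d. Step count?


Derivation: A => cA => ccA => cccA => ccccA => ccccd
Steps: 5


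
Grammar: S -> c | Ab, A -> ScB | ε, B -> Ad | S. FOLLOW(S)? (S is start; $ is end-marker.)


$ ∈ FOLLOW(S). For each A -> αBβ: add FIRST(β)\{ε} to FOLLOW(B); if β nullable, add FOLLOW(A).
FOLLOW(S) = {$, b, c, d}


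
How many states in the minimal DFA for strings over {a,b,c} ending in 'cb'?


Track the longest suffix of input matching a prefix of 'cb': 3 classes (prefixes of length 0..2)
Minimal DFA: 3 states


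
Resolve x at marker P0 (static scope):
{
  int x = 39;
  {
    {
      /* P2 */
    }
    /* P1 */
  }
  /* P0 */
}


x declared in the same block as P0
x = 39


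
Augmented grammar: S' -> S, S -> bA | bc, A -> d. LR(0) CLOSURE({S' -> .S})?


Start: S' -> .S
For each item with dot before a nonterminal B, add B -> .γ for every B-production
Closure: [S' -> .S, S -> .bA, S -> .bc]


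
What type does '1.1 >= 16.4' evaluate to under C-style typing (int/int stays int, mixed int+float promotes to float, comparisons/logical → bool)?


Operand types: float >= float
Rule: comparison yields bool
Result type: bool


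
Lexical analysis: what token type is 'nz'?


Pattern: letter/underscore followed by alphanumerics, not a keyword
Type: IDENTIFIER


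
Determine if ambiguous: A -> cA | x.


right-linear, alternatives start with distinct terminals 'c' vs 'x': unique leftmost derivation
Unambiguous


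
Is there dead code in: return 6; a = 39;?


statement follows a return and is unreachable
Dead: 'a = 39'


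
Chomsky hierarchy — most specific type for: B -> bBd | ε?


Single nonterminal LHS, but b^n d^n is not regular
Classification: Type 2 (Context-Free)


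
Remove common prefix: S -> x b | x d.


Common prefix: 'x'
Factored: S -> x S', S' -> b | d


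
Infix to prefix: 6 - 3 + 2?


left-to-right (same/higher precedence on left): tree is (+ (- 6 3) 2)
Prefix: + - 6 3 2


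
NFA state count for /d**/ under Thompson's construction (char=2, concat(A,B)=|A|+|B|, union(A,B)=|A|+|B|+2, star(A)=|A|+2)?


Syntax tree has 1 char leaf(s), 0 union(s), 2 star(s)
chars contribute 1×2 = 2; each union adds +2; each star adds +2
Total: 2 + 0 + 4 = 6 states


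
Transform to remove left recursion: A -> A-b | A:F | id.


Left-recursive alternatives: A-b, A:F; non-recursive: id
Introduce A': A -> idA', A' -> -bA' | :FA' | ε


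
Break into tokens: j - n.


Scan left to right, longest-match per lexeme
Tokens: ID(j), OP(-), ID(n)


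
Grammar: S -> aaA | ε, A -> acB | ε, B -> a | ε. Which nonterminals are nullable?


A nonterminal is nullable iff some alternative derives ε (directly, or every symbol in it is nullable)
Nullable: {A, B, S}


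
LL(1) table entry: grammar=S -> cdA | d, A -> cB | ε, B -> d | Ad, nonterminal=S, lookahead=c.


For [S, c]: 'c' ∈ FIRST(cdA)
Entry: S -> cdA


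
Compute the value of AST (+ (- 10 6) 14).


Evaluate inner: (- 10 6) = 4
Evaluate root: (+ 4 14) = 18
Result: 18


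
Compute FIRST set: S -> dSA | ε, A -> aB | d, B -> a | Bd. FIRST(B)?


Per alternative of B: FIRST(a) = {a}; FIRST(Bd) = {a}
FIRST(B) = {a}


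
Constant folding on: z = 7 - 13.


7 - 13 = -6 at compile time
Optimized: z = -6


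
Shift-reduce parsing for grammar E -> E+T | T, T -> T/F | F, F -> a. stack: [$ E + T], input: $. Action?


handle 'E+T' on top; lookahead ∈ FOLLOW(E) = {+, $}
Action: reduce (E -> E+T)


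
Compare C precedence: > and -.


'-' is additive (level 9); '>' is relational (level 7)
Higher level binds tighter
'-' has higher precedence than '>'


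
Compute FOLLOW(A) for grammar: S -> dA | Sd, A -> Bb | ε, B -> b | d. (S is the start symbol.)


$ ∈ FOLLOW(S). For each A -> αBβ: add FIRST(β)\{ε} to FOLLOW(B); if β nullable, add FOLLOW(A).
FOLLOW(A) = {$, d}


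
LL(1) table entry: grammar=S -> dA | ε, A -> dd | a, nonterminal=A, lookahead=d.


For [A, d]: 'd' ∈ FIRST(dd)
Entry: A -> dd


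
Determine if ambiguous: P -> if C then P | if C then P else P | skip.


dangling else: 'if C then if C then skip else skip' parses two ways
Ambiguous


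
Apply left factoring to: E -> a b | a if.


Common prefix: 'a'
Factored: E -> a E', E' -> b | if


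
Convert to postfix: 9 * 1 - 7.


Left to right (same or higher precedence on left)
Postfix: 9 1 * 7 -


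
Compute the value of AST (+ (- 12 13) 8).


Evaluate inner: (- 12 13) = -1
Evaluate root: (+ -1 8) = 7
Result: 7


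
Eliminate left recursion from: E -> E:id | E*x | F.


Left-recursive alternatives: E:id, E*x; non-recursive: F
Introduce E': E -> FE', E' -> :idE' | *xE' | ε


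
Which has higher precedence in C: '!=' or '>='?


'>=' is relational (level 7); '!=' is equality (level 6)
Higher level binds tighter
'>=' has higher precedence than '!='


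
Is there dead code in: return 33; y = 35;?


statement follows a return and is unreachable
Dead: 'y = 35'


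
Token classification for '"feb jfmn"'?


Pattern: double-quoted sequence
Type: STRING_LITERAL


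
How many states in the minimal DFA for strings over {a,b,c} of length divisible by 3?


Track length mod 3: states 0..2, accept at 0
Minimal DFA: 3 states


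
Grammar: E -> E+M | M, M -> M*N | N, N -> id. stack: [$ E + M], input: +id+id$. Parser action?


handle 'E+M' on top; lookahead ∈ FOLLOW(E) = {+, $}
Action: reduce (E -> E+M)


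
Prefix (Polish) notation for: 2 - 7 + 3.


left-to-right (same/higher precedence on left): tree is (+ (- 2 7) 3)
Prefix: + - 2 7 3


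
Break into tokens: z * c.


Scan left to right, longest-match per lexeme
Tokens: ID(z), OP(*), ID(c)


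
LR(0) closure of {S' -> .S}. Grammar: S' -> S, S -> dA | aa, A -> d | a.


Start: S' -> .S
For each item with dot before a nonterminal B, add B -> .γ for every B-production
Closure: [S' -> .S, S -> .dA, S -> .aa]


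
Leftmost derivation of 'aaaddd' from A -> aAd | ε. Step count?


Derivation: A => aAd => aaAdd => aaaAddd => aaaddd
Steps: 4


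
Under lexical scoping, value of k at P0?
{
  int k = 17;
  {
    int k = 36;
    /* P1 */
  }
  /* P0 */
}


k declared in the same block as P0
k = 17


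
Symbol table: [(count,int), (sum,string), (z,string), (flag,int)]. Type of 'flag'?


Lookup 'flag' → type int


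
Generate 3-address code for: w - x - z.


Break into single-operator statements:
t1 = w - x
t2 = t1 - z


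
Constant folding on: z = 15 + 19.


15 + 19 = 34 at compile time
Optimized: z = 34


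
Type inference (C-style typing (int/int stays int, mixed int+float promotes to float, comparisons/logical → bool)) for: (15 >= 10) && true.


Operand types: bool && bool
Rule: logical operators take bool operands and yield bool
Result type: bool


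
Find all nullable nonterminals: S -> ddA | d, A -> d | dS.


A nonterminal is nullable iff some alternative derives ε (directly, or every symbol in it is nullable)
Nullable: {}


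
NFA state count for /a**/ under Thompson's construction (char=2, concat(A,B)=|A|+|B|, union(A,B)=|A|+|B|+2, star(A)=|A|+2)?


Syntax tree has 1 char leaf(s), 0 union(s), 2 star(s)
chars contribute 1×2 = 2; each union adds +2; each star adds +2
Total: 2 + 0 + 4 = 6 states


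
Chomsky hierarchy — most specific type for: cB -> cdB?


LHS has context (more than one symbol) and |LHS| ≤ |RHS|
Classification: Type 1 (Context-Sensitive)


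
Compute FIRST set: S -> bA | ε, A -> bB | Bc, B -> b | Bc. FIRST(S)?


Per alternative of S: FIRST(bA) = {b}; FIRST(ε) = {ε}
FIRST(S) = {b, ε}


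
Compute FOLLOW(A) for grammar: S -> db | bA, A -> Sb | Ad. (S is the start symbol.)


$ ∈ FOLLOW(S). For each A -> αBβ: add FIRST(β)\{ε} to FOLLOW(B); if β nullable, add FOLLOW(A).
FOLLOW(A) = {$, b, d}


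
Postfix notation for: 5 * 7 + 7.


Left to right (same or higher precedence on left)
Postfix: 5 7 * 7 +


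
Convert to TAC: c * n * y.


Break into single-operator statements:
t1 = c * n
t2 = t1 * y


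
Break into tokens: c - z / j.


Scan left to right, longest-match per lexeme
Tokens: ID(c), OP(-), ID(z), OP(/), ID(j)


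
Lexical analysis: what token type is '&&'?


Pattern: operator symbol
Type: OPERATOR


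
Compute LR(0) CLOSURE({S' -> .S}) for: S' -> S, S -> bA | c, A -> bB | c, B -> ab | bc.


Start: S' -> .S
For each item with dot before a nonterminal B, add B -> .γ for every B-production
Closure: [S' -> .S, S -> .bA, S -> .c]


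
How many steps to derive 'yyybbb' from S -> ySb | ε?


Derivation: S => ySb => yySbb => yyySbbb => yyybbb
Steps: 4


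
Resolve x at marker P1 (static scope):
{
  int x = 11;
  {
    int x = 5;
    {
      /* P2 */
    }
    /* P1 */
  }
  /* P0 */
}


x declared in the same block as P1
x = 5


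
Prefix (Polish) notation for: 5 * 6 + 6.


left-to-right (same/higher precedence on left): tree is (+ (* 5 6) 6)
Prefix: + * 5 6 6


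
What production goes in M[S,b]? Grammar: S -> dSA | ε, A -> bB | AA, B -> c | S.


For [S, b]: ε is nullable and 'b' ∈ FOLLOW(S)
Entry: S -> ε


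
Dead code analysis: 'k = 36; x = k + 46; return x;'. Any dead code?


k is read by x's definition; x is returned
No dead code


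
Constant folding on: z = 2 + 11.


2 + 11 = 13 at compile time
Optimized: z = 13


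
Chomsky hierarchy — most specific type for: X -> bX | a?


Right-linear: every RHS is a terminal or a terminal followed by one nonterminal
Classification: Type 3 (Regular)


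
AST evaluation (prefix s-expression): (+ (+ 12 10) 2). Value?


Evaluate inner: (+ 12 10) = 22
Evaluate root: (+ 22 2) = 24
Result: 24


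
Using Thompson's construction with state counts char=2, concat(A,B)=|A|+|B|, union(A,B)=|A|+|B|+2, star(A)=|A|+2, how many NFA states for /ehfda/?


Syntax tree has 5 char leaf(s), 0 union(s), 0 star(s)
chars contribute 5×2 = 10; each union adds +2; each star adds +2
Total: 10 + 0 + 0 = 10 states


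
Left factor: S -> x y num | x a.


Common prefix: 'x'
Factored: S -> x S', S' -> y num | a


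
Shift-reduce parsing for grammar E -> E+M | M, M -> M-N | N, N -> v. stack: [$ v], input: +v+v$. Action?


'v' on top is the handle for N -> v
Action: reduce (N -> v)


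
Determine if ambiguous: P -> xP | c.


right-linear, alternatives start with distinct terminals 'x' vs 'c': unique leftmost derivation
Unambiguous


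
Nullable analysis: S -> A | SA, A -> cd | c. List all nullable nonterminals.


A nonterminal is nullable iff some alternative derives ε (directly, or every symbol in it is nullable)
Nullable: {}


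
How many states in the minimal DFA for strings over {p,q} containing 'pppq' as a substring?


KMP-style automaton: 4 progress states + 1 absorbing accept = 5
Minimal DFA: 5 states


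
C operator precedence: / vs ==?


'/' is multiplicative (level 10); '==' is equality (level 6)
Higher level binds tighter
'/' has higher precedence than '=='


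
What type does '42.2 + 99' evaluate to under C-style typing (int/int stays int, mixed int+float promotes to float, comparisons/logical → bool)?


Operand types: float + int
Rule: mixed int/float promotes to float; int/int stays int
Result type: float


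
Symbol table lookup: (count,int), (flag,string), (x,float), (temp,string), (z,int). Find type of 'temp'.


Lookup 'temp' → type string


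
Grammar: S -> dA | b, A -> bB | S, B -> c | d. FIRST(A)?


Per alternative of A: FIRST(bB) = {b}; FIRST(S) = {b, d}
FIRST(A) = {b, d}


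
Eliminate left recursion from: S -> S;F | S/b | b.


Left-recursive alternatives: S;F, S/b; non-recursive: b
Introduce S': S -> bS', S' -> ;FS' | /bS' | ε


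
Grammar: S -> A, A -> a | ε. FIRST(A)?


Per alternative of A: FIRST(a) = {a}; FIRST(ε) = {ε}
FIRST(A) = {a, ε}


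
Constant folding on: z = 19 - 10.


19 - 10 = 9 at compile time
Optimized: z = 9


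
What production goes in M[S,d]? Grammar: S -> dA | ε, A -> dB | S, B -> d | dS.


For [S, d]: 'd' ∈ FIRST(dA)
Entry: S -> dA


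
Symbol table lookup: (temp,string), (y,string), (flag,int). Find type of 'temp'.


Lookup 'temp' → type string


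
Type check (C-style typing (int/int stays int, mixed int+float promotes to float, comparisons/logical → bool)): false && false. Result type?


Operand types: bool && bool
Rule: logical operators take bool operands and yield bool
Result type: bool


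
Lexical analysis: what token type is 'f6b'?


Pattern: letter/underscore followed by alphanumerics, not a keyword
Type: IDENTIFIER


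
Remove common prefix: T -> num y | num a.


Common prefix: 'num'
Factored: T -> num T', T' -> y | a


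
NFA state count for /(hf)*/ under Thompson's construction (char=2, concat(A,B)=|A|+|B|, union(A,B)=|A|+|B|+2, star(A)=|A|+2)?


Syntax tree has 2 char leaf(s), 0 union(s), 1 star(s)
chars contribute 2×2 = 4; each union adds +2; each star adds +2
Total: 4 + 0 + 2 = 6 states


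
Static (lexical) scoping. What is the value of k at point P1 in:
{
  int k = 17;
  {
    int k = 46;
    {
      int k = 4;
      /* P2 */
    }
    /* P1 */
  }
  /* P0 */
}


k declared in the same block as P1
k = 46


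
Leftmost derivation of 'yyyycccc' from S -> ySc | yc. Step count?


Derivation: S => ySc => yyScc => yyySccc => yyyycccc
Steps: 4


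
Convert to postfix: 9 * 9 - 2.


Left to right (same or higher precedence on left)
Postfix: 9 9 * 2 -


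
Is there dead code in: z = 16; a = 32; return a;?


z is assigned but never read
Dead: 'z = 16'


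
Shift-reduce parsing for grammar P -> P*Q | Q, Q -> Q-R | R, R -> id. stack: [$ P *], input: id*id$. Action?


no handle ('P*' is not any RHS); shift 'id'
Action: shift


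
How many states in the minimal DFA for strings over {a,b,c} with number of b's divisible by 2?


Track (count of b) mod 2: states 0..1, accept at 0
Minimal DFA: 2 states


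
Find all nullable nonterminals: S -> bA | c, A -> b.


A nonterminal is nullable iff some alternative derives ε (directly, or every symbol in it is nullable)
Nullable: {}


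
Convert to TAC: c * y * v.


Break into single-operator statements:
t1 = c * y
t2 = t1 * v


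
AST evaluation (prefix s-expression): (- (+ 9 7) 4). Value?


Evaluate inner: (+ 9 7) = 16
Evaluate root: (- 16 4) = 12
Result: 12


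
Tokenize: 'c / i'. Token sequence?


Scan left to right, longest-match per lexeme
Tokens: ID(c), OP(/), ID(i)


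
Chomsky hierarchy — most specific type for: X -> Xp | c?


Left-linear: every RHS is a terminal or one nonterminal followed by a terminal
Classification: Type 3 (Regular)


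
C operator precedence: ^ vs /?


'/' is multiplicative (level 10); '^' is bitwise XOR (level 4)
Higher level binds tighter
'/' has higher precedence than '^'


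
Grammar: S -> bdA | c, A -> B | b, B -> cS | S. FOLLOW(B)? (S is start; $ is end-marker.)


$ ∈ FOLLOW(S). For each A -> αBβ: add FIRST(β)\{ε} to FOLLOW(B); if β nullable, add FOLLOW(A).
FOLLOW(B) = {$}


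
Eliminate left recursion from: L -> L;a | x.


Left-recursive alternatives: L;a; non-recursive: x
Introduce L': L -> xL', L' -> ;aL' | ε


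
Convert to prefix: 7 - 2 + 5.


left-to-right (same/higher precedence on left): tree is (+ (- 7 2) 5)
Prefix: + - 7 2 5


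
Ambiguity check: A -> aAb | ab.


balanced a^n…b^n: each string has a unique parse
Unambiguous


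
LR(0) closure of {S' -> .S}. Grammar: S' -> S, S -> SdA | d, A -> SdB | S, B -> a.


Start: S' -> .S
For each item with dot before a nonterminal B, add B -> .γ for every B-production
Closure: [S' -> .S, S -> .SdA, S -> .d]


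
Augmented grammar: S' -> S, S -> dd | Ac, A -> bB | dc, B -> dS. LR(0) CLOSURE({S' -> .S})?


Start: S' -> .S
For each item with dot before a nonterminal B, add B -> .γ for every B-production
Closure: [S' -> .S, S -> .dd, S -> .Ac, A -> .bB, A -> .dc]


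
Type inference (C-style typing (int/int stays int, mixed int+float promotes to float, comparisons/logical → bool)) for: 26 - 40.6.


Operand types: int - float
Rule: mixed int/float promotes to float; int/int stays int
Result type: float


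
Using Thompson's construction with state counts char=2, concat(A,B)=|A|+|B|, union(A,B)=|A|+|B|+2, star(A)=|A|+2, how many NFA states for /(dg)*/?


Syntax tree has 2 char leaf(s), 0 union(s), 1 star(s)
chars contribute 2×2 = 4; each union adds +2; each star adds +2
Total: 4 + 0 + 2 = 6 states


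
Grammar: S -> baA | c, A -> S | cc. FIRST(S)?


Per alternative of S: FIRST(baA) = {b}; FIRST(c) = {c}
FIRST(S) = {b, c}


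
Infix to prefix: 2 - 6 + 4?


left-to-right (same/higher precedence on left): tree is (+ (- 2 6) 4)
Prefix: + - 2 6 4


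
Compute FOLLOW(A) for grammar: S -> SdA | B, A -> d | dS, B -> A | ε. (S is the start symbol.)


$ ∈ FOLLOW(S). For each A -> αBβ: add FIRST(β)\{ε} to FOLLOW(B); if β nullable, add FOLLOW(A).
FOLLOW(A) = {$, d}


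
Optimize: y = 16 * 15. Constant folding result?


16 * 15 = 240 at compile time
Optimized: y = 240


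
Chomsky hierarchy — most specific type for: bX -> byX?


LHS has context (more than one symbol) and |LHS| ≤ |RHS|
Classification: Type 1 (Context-Sensitive)


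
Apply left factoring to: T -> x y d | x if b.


Common prefix: 'x'
Factored: T -> x T', T' -> y d | if b


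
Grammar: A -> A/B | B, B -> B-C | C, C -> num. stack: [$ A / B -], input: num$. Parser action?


no handle; shift 'num'
Action: shift


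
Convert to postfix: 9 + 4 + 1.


Left to right (same or higher precedence on left)
Postfix: 9 4 + 1 +


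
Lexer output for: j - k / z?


Scan left to right, longest-match per lexeme
Tokens: ID(j), OP(-), ID(k), OP(/), ID(z)


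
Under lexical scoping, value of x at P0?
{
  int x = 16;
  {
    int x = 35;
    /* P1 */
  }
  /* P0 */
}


x declared in the same block as P0
x = 16


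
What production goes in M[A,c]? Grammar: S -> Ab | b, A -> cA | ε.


For [A, c]: 'c' ∈ FIRST(cA)
Entry: A -> cA


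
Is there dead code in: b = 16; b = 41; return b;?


first assignment to b is overwritten before any read
Dead: 'b = 16'


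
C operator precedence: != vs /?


'/' is multiplicative (level 10); '!=' is equality (level 6)
Higher level binds tighter
'/' has higher precedence than '!='


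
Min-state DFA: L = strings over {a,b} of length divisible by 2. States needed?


Track length mod 2: states 0..1, accept at 0
Minimal DFA: 2 states


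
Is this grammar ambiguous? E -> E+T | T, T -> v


precedence layered via separate nonterminal T: deterministic
Unambiguous


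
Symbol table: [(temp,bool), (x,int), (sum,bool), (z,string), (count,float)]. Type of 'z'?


Lookup 'z' → type string


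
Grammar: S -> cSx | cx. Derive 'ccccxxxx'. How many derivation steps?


Derivation: S => cSx => ccSxx => cccSxxx => ccccxxxx
Steps: 4


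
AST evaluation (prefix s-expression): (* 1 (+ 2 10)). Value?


Evaluate inner: (+ 2 10) = 12
Evaluate root: (* 1 12) = 12
Result: 12


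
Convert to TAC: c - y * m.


Break into single-operator statements:
t1 = y * m
t2 = c - t1


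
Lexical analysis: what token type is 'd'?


Pattern: letter/underscore followed by alphanumerics, not a keyword
Type: IDENTIFIER


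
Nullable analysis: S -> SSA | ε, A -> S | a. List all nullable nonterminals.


A nonterminal is nullable iff some alternative derives ε (directly, or every symbol in it is nullable)
Nullable: {A, S}


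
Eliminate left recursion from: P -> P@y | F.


Left-recursive alternatives: P@y; non-recursive: F
Introduce P': P -> FP', P' -> @yP' | ε


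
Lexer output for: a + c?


Scan left to right, longest-match per lexeme
Tokens: ID(a), OP(+), ID(c)


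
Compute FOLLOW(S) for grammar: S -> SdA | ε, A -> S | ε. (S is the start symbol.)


$ ∈ FOLLOW(S). For each A -> αBβ: add FIRST(β)\{ε} to FOLLOW(B); if β nullable, add FOLLOW(A).
FOLLOW(S) = {$, d}


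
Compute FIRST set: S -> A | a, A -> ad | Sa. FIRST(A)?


Per alternative of A: FIRST(ad) = {a}; FIRST(Sa) = {a}
FIRST(A) = {a}


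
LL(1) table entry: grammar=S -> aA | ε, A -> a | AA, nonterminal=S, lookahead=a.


For [S, a]: 'a' ∈ FIRST(aA)
Entry: S -> aA


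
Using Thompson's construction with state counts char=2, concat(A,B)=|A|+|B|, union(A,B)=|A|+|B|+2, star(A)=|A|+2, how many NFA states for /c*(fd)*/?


Syntax tree has 3 char leaf(s), 0 union(s), 2 star(s)
chars contribute 3×2 = 6; each union adds +2; each star adds +2
Total: 6 + 0 + 4 = 10 states


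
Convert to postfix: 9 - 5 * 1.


* has higher precedence, evaluate 5*1 first
Postfix: 9 5 1 * -


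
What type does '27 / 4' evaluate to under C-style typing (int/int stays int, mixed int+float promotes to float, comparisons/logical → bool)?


Operand types: int / int
Rule: mixed int/float promotes to float; int/int stays int
Result type: int


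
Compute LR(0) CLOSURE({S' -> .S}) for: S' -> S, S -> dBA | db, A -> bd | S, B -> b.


Start: S' -> .S
For each item with dot before a nonterminal B, add B -> .γ for every B-production
Closure: [S' -> .S, S -> .dBA, S -> .db]


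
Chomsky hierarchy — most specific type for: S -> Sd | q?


Left-linear: every RHS is a terminal or one nonterminal followed by a terminal
Classification: Type 3 (Regular)


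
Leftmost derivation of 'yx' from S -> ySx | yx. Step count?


Derivation: S => yx
Steps: 1


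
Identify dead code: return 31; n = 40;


statement follows a return and is unreachable
Dead: 'n = 40'


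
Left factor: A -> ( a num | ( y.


Common prefix: '('
Factored: A -> ( A', A' -> a num | y


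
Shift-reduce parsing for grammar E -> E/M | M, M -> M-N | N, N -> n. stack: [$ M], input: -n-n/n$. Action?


shift '-' to continue M -> M-N
Action: shift


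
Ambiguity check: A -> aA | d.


right-linear, alternatives start with distinct terminals 'a' vs 'd': unique leftmost derivation
Unambiguous


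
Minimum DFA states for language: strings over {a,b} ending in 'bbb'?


Track the longest suffix of input matching a prefix of 'bbb': 4 classes (prefixes of length 0..3)
Minimal DFA: 4 states


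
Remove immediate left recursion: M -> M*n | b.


Left-recursive alternatives: M*n; non-recursive: b
Introduce M': M -> bM', M' -> *nM' | ε


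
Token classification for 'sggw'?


Pattern: letter/underscore followed by alphanumerics, not a keyword
Type: IDENTIFIER


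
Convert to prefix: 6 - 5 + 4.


left-to-right (same/higher precedence on left): tree is (+ (- 6 5) 4)
Prefix: + - 6 5 4


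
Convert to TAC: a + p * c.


Break into single-operator statements:
t1 = p * c
t2 = a + t1


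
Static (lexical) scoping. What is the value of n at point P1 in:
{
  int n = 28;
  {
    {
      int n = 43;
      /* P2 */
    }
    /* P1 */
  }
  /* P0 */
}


P1's block does not declare n; resolves to the enclosing declaration at depth 0
n = 28


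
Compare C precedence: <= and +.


'+' is additive (level 9); '<=' is relational (level 7)
Higher level binds tighter
'+' has higher precedence than '<='


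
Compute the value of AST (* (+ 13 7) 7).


Evaluate inner: (+ 13 7) = 20
Evaluate root: (* 20 7) = 140
Result: 140


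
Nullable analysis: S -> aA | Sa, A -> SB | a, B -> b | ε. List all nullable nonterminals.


A nonterminal is nullable iff some alternative derives ε (directly, or every symbol in it is nullable)
Nullable: {B}


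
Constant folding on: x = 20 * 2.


20 * 2 = 40 at compile time
Optimized: x = 40


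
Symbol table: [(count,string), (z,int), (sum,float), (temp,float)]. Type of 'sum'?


Lookup 'sum' → type float


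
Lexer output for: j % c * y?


Scan left to right, longest-match per lexeme
Tokens: ID(j), OP(%), ID(c), OP(*), ID(y)


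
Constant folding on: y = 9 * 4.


9 * 4 = 36 at compile time
Optimized: y = 36


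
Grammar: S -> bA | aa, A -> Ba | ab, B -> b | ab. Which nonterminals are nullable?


A nonterminal is nullable iff some alternative derives ε (directly, or every symbol in it is nullable)
Nullable: {}


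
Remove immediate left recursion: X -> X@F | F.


Left-recursive alternatives: X@F; non-recursive: F
Introduce X': X -> FX', X' -> @FX' | ε


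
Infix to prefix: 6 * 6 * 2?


left-to-right (same/higher precedence on left): tree is (* (* 6 6) 2)
Prefix: * * 6 6 2


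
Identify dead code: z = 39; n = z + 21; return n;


z is read by n's definition; n is returned
No dead code


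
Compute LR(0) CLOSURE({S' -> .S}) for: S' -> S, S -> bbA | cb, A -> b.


Start: S' -> .S
For each item with dot before a nonterminal B, add B -> .γ for every B-production
Closure: [S' -> .S, S -> .bbA, S -> .cb]


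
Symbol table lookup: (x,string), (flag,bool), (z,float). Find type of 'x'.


Lookup 'x' → type string


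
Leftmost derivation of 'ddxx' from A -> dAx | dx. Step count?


Derivation: A => dAx => ddxx
Steps: 2


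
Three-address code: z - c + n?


Break into single-operator statements:
t1 = z - c
t2 = t1 + n


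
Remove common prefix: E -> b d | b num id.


Common prefix: 'b'
Factored: E -> b E', E' -> d | num id


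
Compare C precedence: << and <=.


'<<' is shift (level 8); '<=' is relational (level 7)
Higher level binds tighter
'<<' has higher precedence than '<='


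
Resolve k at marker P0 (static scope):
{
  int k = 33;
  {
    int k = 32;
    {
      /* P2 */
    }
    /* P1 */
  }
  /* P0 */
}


k declared in the same block as P0
k = 33


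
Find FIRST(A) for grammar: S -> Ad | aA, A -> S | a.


Per alternative of A: FIRST(S) = {a}; FIRST(a) = {a}
FIRST(A) = {a}


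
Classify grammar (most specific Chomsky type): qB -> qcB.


LHS has context (more than one symbol) and |LHS| ≤ |RHS|
Classification: Type 1 (Context-Sensitive)


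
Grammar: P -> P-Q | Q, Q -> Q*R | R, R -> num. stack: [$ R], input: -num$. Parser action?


'R' (not preceded by Q*) is the handle for Q -> R
Action: reduce (Q -> R)


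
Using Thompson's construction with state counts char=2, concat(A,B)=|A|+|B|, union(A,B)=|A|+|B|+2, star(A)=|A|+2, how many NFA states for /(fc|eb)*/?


Syntax tree has 4 char leaf(s), 1 union(s), 1 star(s)
chars contribute 4×2 = 8; each union adds +2; each star adds +2
Total: 8 + 2 + 2 = 12 states


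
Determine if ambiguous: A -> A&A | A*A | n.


'n&n*n' has two parse trees (no precedence encoded between & and *)
Ambiguous


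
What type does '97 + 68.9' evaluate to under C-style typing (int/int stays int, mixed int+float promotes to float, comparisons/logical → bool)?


Operand types: int + float
Rule: mixed int/float promotes to float; int/int stays int
Result type: float


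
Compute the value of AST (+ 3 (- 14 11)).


Evaluate inner: (- 14 11) = 3
Evaluate root: (+ 3 3) = 6
Result: 6


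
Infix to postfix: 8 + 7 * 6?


* has higher precedence, evaluate 7*6 first
Postfix: 8 7 6 * +


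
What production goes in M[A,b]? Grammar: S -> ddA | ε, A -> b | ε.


For [A, b]: 'b' ∈ FIRST(b)
Entry: A -> b


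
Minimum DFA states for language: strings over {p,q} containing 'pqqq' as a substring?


KMP-style automaton: 4 progress states + 1 absorbing accept = 5
Minimal DFA: 5 states


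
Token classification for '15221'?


Pattern: digits only
Type: INTEGER_LITERAL


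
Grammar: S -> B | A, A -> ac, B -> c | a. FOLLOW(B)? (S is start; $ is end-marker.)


$ ∈ FOLLOW(S). For each A -> αBβ: add FIRST(β)\{ε} to FOLLOW(B); if β nullable, add FOLLOW(A).
FOLLOW(B) = {$}


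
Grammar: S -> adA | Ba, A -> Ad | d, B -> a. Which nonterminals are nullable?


A nonterminal is nullable iff some alternative derives ε (directly, or every symbol in it is nullable)
Nullable: {}


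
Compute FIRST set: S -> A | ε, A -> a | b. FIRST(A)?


Per alternative of A: FIRST(a) = {a}; FIRST(b) = {b}
FIRST(A) = {a, b}


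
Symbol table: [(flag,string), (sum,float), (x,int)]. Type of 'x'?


Lookup 'x' → type int


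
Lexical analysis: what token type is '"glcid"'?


Pattern: double-quoted sequence
Type: STRING_LITERAL


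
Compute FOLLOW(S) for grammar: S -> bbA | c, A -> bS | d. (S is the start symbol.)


$ ∈ FOLLOW(S). For each A -> αBβ: add FIRST(β)\{ε} to FOLLOW(B); if β nullable, add FOLLOW(A).
FOLLOW(S) = {$}


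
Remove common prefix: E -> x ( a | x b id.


Common prefix: 'x'
Factored: E -> x E', E' -> ( a | b id


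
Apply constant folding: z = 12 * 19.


12 * 19 = 228 at compile time
Optimized: z = 228


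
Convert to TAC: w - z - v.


Break into single-operator statements:
t1 = w - z
t2 = t1 - v


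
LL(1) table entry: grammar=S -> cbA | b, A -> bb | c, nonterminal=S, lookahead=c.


For [S, c]: 'c' ∈ FIRST(cbA)
Entry: S -> cbA


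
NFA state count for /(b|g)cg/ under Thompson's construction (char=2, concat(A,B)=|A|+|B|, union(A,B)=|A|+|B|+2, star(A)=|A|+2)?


Syntax tree has 4 char leaf(s), 1 union(s), 0 star(s)
chars contribute 4×2 = 8; each union adds +2; each star adds +2
Total: 8 + 2 + 0 = 10 states
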